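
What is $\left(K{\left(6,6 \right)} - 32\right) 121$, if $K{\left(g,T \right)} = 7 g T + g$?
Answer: $27346$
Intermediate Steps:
$K{\left(g,T \right)} = g + 7 T g$ ($K{\left(g,T \right)} = 7 T g + g = g + 7 T g$)
$\left(K{\left(6,6 \right)} - 32\right) 121 = \left(6 \left(1 + 7 \cdot 6\right) - 32\right) 121 = \left(6 \left(1 + 42\right) - 32\right) 121 = \left(6 \cdot 43 - 32\right) 121 = \left(258 - 32\right) 121 = 226 \cdot 121 = 27346$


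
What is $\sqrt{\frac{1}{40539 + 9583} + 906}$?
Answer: $\frac{\sqrt{2276066735026}}{50122} \approx 30.1$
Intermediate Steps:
$\sqrt{\frac{1}{40539 + 9583} + 906} = \sqrt{\frac{1}{50122} + 906} = \sqrt{\frac{45410533}{50122}} = \frac{\sqrt{2276066735026}}{50122}$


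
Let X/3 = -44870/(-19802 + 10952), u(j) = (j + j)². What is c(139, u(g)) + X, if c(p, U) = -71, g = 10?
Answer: -16458/295 ≈ -55.790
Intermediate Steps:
u(j) = 4*j² (u(j) = (2*j)² = 4*j²)
X = 4487/295 (X = 3*(-44870/(-19802 + 10952)) = 3*(-44870/(-8850)) = 3*(-44870*(-1/8850)) = 3*(4487/885) = 4487/295 ≈ 15.210)
c(139, u(g)) + X = -71 + 4487/295 = -16458/295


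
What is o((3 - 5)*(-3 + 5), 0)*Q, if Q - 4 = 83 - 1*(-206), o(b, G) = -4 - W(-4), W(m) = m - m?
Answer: -1172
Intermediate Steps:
W(m) = 0
o(b, G) = -4 (o(b, G) = -4 - 1*0 = -4 + 0 = -4)
Q = 293 (Q = 4 + (83 - 1*(-206)) = 4 + (83 + 206) = 4 + 289 = 293)
o((3 - 5)*(-3 + 5), 0)*Q = -4*293 = -1172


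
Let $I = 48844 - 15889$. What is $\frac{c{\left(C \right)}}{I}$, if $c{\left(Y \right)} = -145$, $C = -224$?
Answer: $- \frac{29}{6591} \approx -0.0043999$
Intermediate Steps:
$I = 32955$
$\frac{c{\left(C \right)}}{I} = - \frac{145}{32955} = \left(-145\right) \frac{1}{32955} = - \frac{29}{6591}$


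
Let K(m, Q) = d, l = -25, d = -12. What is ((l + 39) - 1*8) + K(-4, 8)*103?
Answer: -1230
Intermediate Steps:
K(m, Q) = -12
((l + 39) - 1*8) + K(-4, 8)*103 = ((-25 + 39) - 1*8) - 12*103 = (14 - 8) - 1236 = 6 - 1236 = -1230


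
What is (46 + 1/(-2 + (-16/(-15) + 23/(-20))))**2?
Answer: 1295044/625 ≈ 2072.1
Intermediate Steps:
(46 + 1/(-2 + (-16/(-15) + 23/(-20))))**2 = (46 + 1/(-2 + (-16*(-1/15) + 23*(-1/20))))**2 = (46 + 1/(-2 + (16/15 - 23/20)))**2 = (46 + 1/(-2 - 1/12))**2 = (46 + 1/(-25/12))**2 = (46 - 12/25)**2 = (1138/25)**2 = 1295044/625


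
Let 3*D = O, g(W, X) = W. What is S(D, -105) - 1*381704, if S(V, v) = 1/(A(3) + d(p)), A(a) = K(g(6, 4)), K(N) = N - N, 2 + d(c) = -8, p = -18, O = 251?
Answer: -3817041/10 ≈ -3.8170e+5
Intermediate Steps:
d(c) = -10 (d(c) = -2 - 8 = -10)
K(N) = 0
A(a) = 0
D = 251/3 (D = (1/3)*251 = 251/3 ≈ 83.667)
S(V, v) = -1/10 (S(V, v) = 1/(0 - 10) = 1/(-10) = -1/10)
S(D, -105) - 1*381704 = -1/10 - 1*381704 = -1/10 - 381704 = -3817041/10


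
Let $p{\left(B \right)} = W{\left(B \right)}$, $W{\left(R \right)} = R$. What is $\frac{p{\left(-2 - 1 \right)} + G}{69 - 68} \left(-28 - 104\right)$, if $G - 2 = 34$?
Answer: $-4356$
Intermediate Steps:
$G = 36$ ($G = 2 + 34 = 36$)
$p{\left(B \right)} = B$
$\frac{p{\left(-2 - 1 \right)} + G}{69 - 68} \left(-28 - 104\right) = \frac{\left(-2 - 1\right) + 36}{69 - 68} \left(-28 - 104\right) = \frac{-3 + 36}{1} \left(-132\right) = 33 \cdot 1 \left(-132\right) = 33 \left(-132\right) = -4356$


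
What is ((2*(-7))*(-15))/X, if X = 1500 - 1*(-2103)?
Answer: 70/1201 ≈ 0.058285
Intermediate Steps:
X = 3603 (X = 1500 + 2103 = 3603)
((2*(-7))*(-15))/X = ((2*(-7))*(-15))/3603 = -14*(-15)*(1/3603) = 210*(1/3603) = 70/1201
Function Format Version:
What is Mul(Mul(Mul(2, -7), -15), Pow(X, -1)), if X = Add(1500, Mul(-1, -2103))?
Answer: Rational(70, 1201) ≈ 0.058285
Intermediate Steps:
X = 3603 (X = Add(1500, 2103) = 3603)
Mul(Mul(Mul(2, -7), -15), Pow(X, -1)) = Mul(Mul(Mul(2, -7), -15), Pow(3603, -1)) = Mul(Mul(-14, -15), Rational(1, 3603)) = Mul(210, Rational(1, 3603)) = Rational(70, 1201)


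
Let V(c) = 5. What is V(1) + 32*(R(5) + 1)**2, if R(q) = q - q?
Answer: 37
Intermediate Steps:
R(q) = 0
V(1) + 32*(R(5) + 1)**2 = 5 + 32*(0 + 1)**2 = 5 + 32*1**2 = 5 + 32*1 = 5 + 32 = 37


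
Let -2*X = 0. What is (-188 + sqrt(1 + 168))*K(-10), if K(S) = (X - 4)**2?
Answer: -2800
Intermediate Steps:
X = 0 (X = -1/2*0 = 0)
K(S) = 16 (K(S) = (0 - 4)**2 = (-4)**2 = 16)
(-188 + sqrt(1 + 168))*K(-10) = (-188 + sqrt(1 + 168))*16 = (-188 + sqrt(169))*16 = (-188 + 13)*16 = -175*16 = -2800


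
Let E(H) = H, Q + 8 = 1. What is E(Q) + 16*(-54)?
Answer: -871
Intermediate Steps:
Q = -7 (Q = -8 + 1 = -7)
E(Q) + 16*(-54) = -7 + 16*(-54) = -7 - 864 = -871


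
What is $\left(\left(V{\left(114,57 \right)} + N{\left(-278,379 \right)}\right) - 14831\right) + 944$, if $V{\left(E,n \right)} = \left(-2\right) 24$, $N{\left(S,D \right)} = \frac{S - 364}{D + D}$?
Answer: $- \frac{5281686}{379} \approx -13936.0$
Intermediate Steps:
$N{\left(S,D \right)} = \frac{-364 + S}{2 D}$
$V{\left(E,n \right)} = -48$
$\left(\left(V{\left(114,57 \right)} + N{\left(-278,379 \right)}\right) - 14831\right) + 944 = \left(\left(-48 + \frac{-364 - 278}{2 \cdot 379}\right) - 14831\right) + 944 = \left(\left(-48 + \frac{1}{2} \cdot \frac{1}{379} \left(-642\right)\right) - 14831\right) + 944 = \left(\left(-48 - \frac{321}{379}\right) - 14831\right) + 944 = \left(- \frac{18513}{379} - 14831\right) + 944 = - \frac{5639462}{379} + 944 = - \frac{5281686}{379}$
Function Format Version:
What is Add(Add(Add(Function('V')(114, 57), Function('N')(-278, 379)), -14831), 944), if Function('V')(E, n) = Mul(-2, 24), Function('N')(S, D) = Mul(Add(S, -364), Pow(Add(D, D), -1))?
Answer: Rational(-5281686, 379) ≈ -13936.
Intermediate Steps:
Function('N')(S, D) = Mul(Rational(1, 2), Pow(D, -1), Add(-364, S)) (Function('N')(S, D) = Mul(Add(-364, S), Pow(Mul(2, D), -1)) = Mul(Add(-364, S), Mul(Rational(1, 2), Pow(D, -1))) = Mul(Rational(1, 2), Pow(D, -1), Add(-364, S)))
Function('V')(E, n) = -48
Add(Add(Add(Function('V')(114, 57), Function('N')(-278, 379)), -14831), 944) = Add(Add(Add(-48, Mul(Rational(1, 2), Pow(379, -1), Add(-364, -278))), -14831), 944) = Add(Add(Add(-48, Mul(Rational(1, 2), Rational(1, 379), -642)), -14831), 944) = Add(Add(Add(-48, Rational(-321, 379)), -14831), 944) = Add(Add(Rational(-18513, 379), -14831), 944) = Add(Rational(-5639462, 379), 944) = Rational(-5281686, 379)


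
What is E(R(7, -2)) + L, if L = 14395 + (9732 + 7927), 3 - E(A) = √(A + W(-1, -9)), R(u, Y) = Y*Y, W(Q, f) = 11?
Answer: 32057 - √15 ≈ 32053.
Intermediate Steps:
R(u, Y) = Y²
E(A) = 3 - √(11 + A) (E(A) = 3 - √(A + 11) = 3 - √(11 + A))
L = 32054 (L = 14395 + 17659 = 32054)
E(R(7, -2)) + L = (3 - √(11 + (-2)²)) + 32054 = (3 - √(11 + 4)) + 32054 = (3 - √15) + 32054 = 32057 - √15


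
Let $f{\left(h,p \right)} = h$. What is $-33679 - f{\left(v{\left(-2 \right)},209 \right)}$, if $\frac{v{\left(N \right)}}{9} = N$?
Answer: $-33661$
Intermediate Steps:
$v{\left(N \right)} = 9 N$
$-33679 - f{\left(v{\left(-2 \right)},209 \right)} = -33679 - 9 \left(-2\right) = -33679 - -18 = -33679 + 18 = -33661$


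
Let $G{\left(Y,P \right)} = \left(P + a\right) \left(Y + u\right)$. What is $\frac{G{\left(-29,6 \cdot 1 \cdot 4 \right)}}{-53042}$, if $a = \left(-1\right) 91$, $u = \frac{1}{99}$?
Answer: $- \frac{96145}{2625579} \approx -0.036619$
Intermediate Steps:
$u = \frac{1}{99} \approx 0.010101$
$a = -91$
$G{\left(Y,P \right)} = \left(-91 + P\right) \left(\frac{1}{99} + Y\right)$ ($G{\left(Y,P \right)} = \left(P - 91\right) \left(Y + \frac{1}{99}\right) = \left(-91 + P\right) \left(\frac{1}{99} + Y\right)$)
$\frac{G{\left(-29,6 \cdot 1 \cdot 4 \right)}}{-53042} = \frac{- \frac{91}{99} - -2639 + \frac{6 \cdot 1 \cdot 4}{99} + 6 \cdot 1 \cdot 4 \left(-29\right)}{-53042} = \left(- \frac{91}{99} + 2639 + \frac{6 \cdot 4}{99} + 6 \cdot 4 \left(-29\right)\right) \left(- \frac{1}{53042}\right) = \left(- \frac{91}{99} + 2639 + \frac{1}{99} \cdot 24 + 24 \left(-29\right)\right) \left(- \frac{1}{53042}\right) = \left(- \frac{91}{99} + 2639 + \frac{8}{33} - 696\right) \left(- \frac{1}{53042}\right) = \frac{192290}{99} \left(- \frac{1}{53042}\right) = - \frac{96145}{2625579}$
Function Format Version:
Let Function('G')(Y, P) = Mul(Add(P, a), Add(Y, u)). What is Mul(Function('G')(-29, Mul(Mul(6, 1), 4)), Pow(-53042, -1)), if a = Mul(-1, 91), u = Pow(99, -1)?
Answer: Rational(-96145, 2625579) ≈ -0.036619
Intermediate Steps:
u = Rational(1, 99) ≈ 0.010101
a = -91
Function('G')(Y, P) = Mul(Add(-91, P), Add(Rational(1, 99), Y)) (Function('G')(Y, P) = Mul(Add(P, -91), Add(Y, Rational(1, 99))) = Mul(Add(-91, P), Add(Rational(1, 99), Y)))
Mul(Function('G')(-29, Mul(Mul(6, 1), 4)), Pow(-53042, -1)) = Mul(Add(Rational(-91, 99), Mul(-91, -29), Mul(Rational(1, 99), Mul(Mul(6, 1), 4)), Mul(Mul(Mul(6, 1), 4), -29)), Pow(-53042, -1)) = Mul(Add(Rational(-91, 99), 2639, Mul(Rational(1, 99), Mul(6, 4)), Mul(Mul(6, 4), -29)), Rational(-1, 53042)) = Mul(Add(Rational(-91, 99), 2639, Mul(Rational(1, 99), 24), Mul(24, -29)), Rational(-1, 53042)) = Mul(Add(Rational(-91, 99), 2639, Rational(8, 33), -696), Rational(-1, 53042)) = Mul(Rational(192290, 99), Rational(-1, 53042)) = Rational(-96145, 2625579)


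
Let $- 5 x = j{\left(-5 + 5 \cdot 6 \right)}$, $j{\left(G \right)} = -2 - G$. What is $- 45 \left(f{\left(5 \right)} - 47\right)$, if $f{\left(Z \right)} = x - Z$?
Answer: $2097$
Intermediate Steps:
$x = \frac{27}{5}$ ($x = - \frac{-2 - \left(-5 + 5 \cdot 6\right)}{5} = - \frac{-2 - \left(-5 + 30\right)}{5} = - \frac{-2 - 25}{5} = \left(- \frac{1}{5}\right) \left(-27\right) = \frac{27}{5} \approx 5.4$)
$f{\left(Z \right)} = \frac{27}{5} - Z$
$- 45 \left(f{\left(5 \right)} - 47\right) = - 45 \left(\left(\frac{27}{5} - 5\right) - 47\right) = - 45 \left(\frac{2}{5} - 47\right) = \left(-45\right) \left(- \frac{233}{5}\right) = 2097$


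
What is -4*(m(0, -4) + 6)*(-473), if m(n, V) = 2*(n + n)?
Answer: 11352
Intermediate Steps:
m(n, V) = 4*n (m(n, V) = 2*(2*n) = 4*n)
-4*(m(0, -4) + 6)*(-473) = -4*(4*0 + 6)*(-473) = -4*(0 + 6)*(-473) = -4*6*(-473) = -24*(-473) = 11352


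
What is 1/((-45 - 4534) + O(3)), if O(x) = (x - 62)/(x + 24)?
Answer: -27/123692 ≈ -0.00021828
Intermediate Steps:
O(x) = (-62 + x)/(24 + x)
1/((-45 - 4534) + O(3)) = 1/((-45 - 4534) + (-62 + 3)/(24 + 3)) = 1/(-4579 - 59/27) = 1/(-123692/27) = -27/123692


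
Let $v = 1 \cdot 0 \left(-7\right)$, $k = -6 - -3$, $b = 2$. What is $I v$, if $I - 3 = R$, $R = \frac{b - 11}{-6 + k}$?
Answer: $0$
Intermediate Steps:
$k = -3$ ($k = -6 + 3 = -3$)
$R = 1$ ($R = \frac{2 - 11}{-6 - 3} = - \frac{9}{-9} = \left(-9\right) \left(- \frac{1}{9}\right) = 1$)
$I = 4$ ($I = 3 + 1 = 4$)
$v = 0$ ($v = 0 \left(-7\right) = 0$)
$I v = 4 \cdot 0 = 0$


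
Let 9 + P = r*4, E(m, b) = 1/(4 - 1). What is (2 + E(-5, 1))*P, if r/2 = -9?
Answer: -189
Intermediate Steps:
r = -18 (r = 2*(-9) = -18)
E(m, b) = ⅓ (E(m, b) = 1/3 = ⅓)
P = -81 (P = -9 - 18*4 = -9 - 72 = -81)
(2 + E(-5, 1))*P = (2 + ⅓)*(-81) = (7/3)*(-81) = -189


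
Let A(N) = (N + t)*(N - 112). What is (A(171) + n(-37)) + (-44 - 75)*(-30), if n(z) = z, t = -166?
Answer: 3828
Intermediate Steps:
A(N) = (-166 + N)*(-112 + N) (A(N) = (N - 166)*(N - 112) = (-166 + N)*(-112 + N))
(A(171) + n(-37)) + (-44 - 75)*(-30) = ((18592 + 171² - 278*171) - 37) + (-44 - 75)*(-30) = ((18592 + 29241 - 47538) - 37) - 119*(-30) = (295 - 37) + 3570 = 258 + 3570 = 3828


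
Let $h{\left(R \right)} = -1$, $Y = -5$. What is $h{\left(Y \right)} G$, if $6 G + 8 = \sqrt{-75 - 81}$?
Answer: $\frac{4}{3} - \frac{i \sqrt{39}}{3} \approx 1.3333 - 2.0817 i$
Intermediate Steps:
$G = - \frac{4}{3} + \frac{i \sqrt{39}}{3}$ ($G = - \frac{4}{3} + \frac{\sqrt{-75 - 81}}{6} = - \frac{4}{3} + \frac{\sqrt{-156}}{6} = - \frac{4}{3} + \frac{2 i \sqrt{39}}{6} = - \frac{4}{3} + \frac{i \sqrt{39}}{3} \approx -1.3333 + 2.0817 i$)
$h{\left(Y \right)} G = - (- \frac{4}{3} + \frac{i \sqrt{39}}{3}) = \frac{4}{3} - \frac{i \sqrt{39}}{3}$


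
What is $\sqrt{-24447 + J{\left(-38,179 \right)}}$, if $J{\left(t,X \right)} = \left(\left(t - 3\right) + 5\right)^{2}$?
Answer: $i \sqrt{23151} \approx 152.15 i$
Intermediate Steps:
$J{\left(t,X \right)} = \left(2 + t\right)^{2}$ ($J{\left(t,X \right)} = \left(\left(-3 + t\right) + 5\right)^{2} = \left(2 + t\right)^{2}$)
$\sqrt{-24447 + J{\left(-38,179 \right)}} = \sqrt{-24447 + \left(2 - 38\right)^{2}} = \sqrt{-24447 + \left(-36\right)^{2}} = \sqrt{-24447 + 1296} = \sqrt{-23151} = i \sqrt{23151}$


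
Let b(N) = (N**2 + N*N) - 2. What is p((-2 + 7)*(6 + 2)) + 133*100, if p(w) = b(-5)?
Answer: 13348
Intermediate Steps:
b(N) = -2 + 2*N**2 (b(N) = (N**2 + N**2) - 2 = 2*N**2 - 2 = -2 + 2*N**2)
p(w) = 48 (p(w) = -2 + 2*(-5)**2 = -2 + 2*25 = -2 + 50 = 48)
p((-2 + 7)*(6 + 2)) + 133*100 = 48 + 133*100 = 48 + 13300 = 13348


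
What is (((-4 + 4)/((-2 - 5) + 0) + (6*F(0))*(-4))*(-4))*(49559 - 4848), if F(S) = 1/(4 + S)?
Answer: 1073064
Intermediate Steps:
(((-4 + 4)/((-2 - 5) + 0) + (6*F(0))*(-4))*(-4))*(49559 - 4848) = (((-4 + 4)/((-2 - 5) + 0) + (6/(4 + 0))*(-4))*(-4))*(49559 - 4848) = ((0/(-7 + 0) + (6/4)*(-4))*(-4))*44711 = ((0/(-7) + (6*(¼))*(-4))*(-4))*44711 = ((0*(-⅐) + (3/2)*(-4))*(-4))*44711 = ((0 - 6)*(-4))*44711 = -6*(-4)*44711 = 24*44711 = 1073064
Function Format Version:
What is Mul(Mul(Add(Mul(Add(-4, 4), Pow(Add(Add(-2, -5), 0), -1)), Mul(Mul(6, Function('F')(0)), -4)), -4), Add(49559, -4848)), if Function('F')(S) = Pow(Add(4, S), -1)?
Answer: 1073064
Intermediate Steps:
Mul(Mul(Add(Mul(Add(-4, 4), Pow(Add(Add(-2, -5), 0), -1)), Mul(Mul(6, Function('F')(0)), -4)), -4), Add(49559, -4848)) = Mul(Mul(Add(Mul(Add(-4, 4), Pow(Add(Add(-2, -5), 0), -1)), Mul(Mul(6, Pow(Add(4, 0), -1)), -4)), -4), Add(49559, -4848)) = Mul(Mul(Add(Mul(0, Pow(Add(-7, 0), -1)), Mul(Mul(6, Pow(4, -1)), -4)), -4), 44711) = Mul(Mul(Add(Mul(0, Pow(-7, -1)), Mul(Mul(6, Rational(1, 4)), -4)), -4), 44711) = Mul(Mul(Add(Mul(0, Rational(-1, 7)), Mul(Rational(3, 2), -4)), -4), 44711) = Mul(Mul(Add(0, -6), -4), 44711) = Mul(Mul(-6, -4), 44711) = Mul(24, 44711) = 1073064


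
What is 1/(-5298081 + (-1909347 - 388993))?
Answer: -1/7596421 ≈ -1.3164e-7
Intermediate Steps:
1/(-5298081 + (-1909347 - 388993)) = 1/(-5298081 - 2298340) = 1/(-7596421) = -1/7596421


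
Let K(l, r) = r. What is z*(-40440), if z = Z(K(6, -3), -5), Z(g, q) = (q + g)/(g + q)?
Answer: -40440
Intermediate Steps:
Z(g, q) = 1 (Z(g, q) = (g + q)/(g + q) = 1)
z = 1
z*(-40440) = 1*(-40440) = -40440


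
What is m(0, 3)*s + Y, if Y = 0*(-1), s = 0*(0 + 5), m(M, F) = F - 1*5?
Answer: 0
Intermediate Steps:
m(M, F) = -5 + F (m(M, F) = F - 5 = -5 + F)
s = 0 (s = 0*5 = 0)
Y = 0
m(0, 3)*s + Y = (-5 + 3)*0 + 0 = -2*0 + 0 = 0 + 0 = 0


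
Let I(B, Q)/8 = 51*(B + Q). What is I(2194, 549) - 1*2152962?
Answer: -1033818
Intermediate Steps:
I(B, Q) = 408*B + 408*Q (I(B, Q) = 8*(51*(B + Q)) = 8*(51*B + 51*Q) = 408*B + 408*Q)
I(2194, 549) - 1*2152962 = (408*2194 + 408*549) - 1*2152962 = (895152 + 223992) - 2152962 = 1119144 - 2152962 = -1033818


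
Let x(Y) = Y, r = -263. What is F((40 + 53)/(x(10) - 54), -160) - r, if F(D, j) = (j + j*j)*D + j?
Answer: -590347/11 ≈ -53668.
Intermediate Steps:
F(D, j) = j + D*(j + j²) (F(D, j) = (j + j²)*D + j = D*(j + j²) + j = j + D*(j + j²))
F((40 + 53)/(x(10) - 54), -160) - r = -160*(1 + (40 + 53)/(10 - 54) + ((40 + 53)/(10 - 54))*(-160)) - 1*(-263) = -160*(1 + 93/(-44) + (93/(-44))*(-160)) + 263 = -160*(1 + 93*(-1/44) + (93*(-1/44))*(-160)) + 263 = -160*(1 - 93/44 - 93/44*(-160)) + 263 = -160*(1 - 93/44 + 3720/11) + 263 = -160*14831/44 + 263 = -593240/11 + 263 = -590347/11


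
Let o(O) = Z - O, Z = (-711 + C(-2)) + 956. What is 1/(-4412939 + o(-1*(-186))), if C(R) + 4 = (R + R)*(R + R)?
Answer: -1/4412868 ≈ -2.2661e-7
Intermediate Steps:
C(R) = -4 + 4*R**2 (C(R) = -4 + (R + R)*(R + R) = -4 + (2*R)*(2*R) = -4 + 4*R**2)
Z = 257 (Z = (-711 + (-4 + 4*(-2)**2)) + 956 = (-711 + (-4 + 4*4)) + 956 = (-711 + (-4 + 16)) + 956 = (-711 + 12) + 956 = -699 + 956 = 257)
o(O) = 257 - O
1/(-4412939 + o(-1*(-186))) = 1/(-4412939 + (257 - (-1)*(-186))) = 1/(-4412939 + (257 - 1*186)) = 1/(-4412939 + (257 - 186)) = 1/(-4412939 + 71) = 1/(-4412868) = -1/4412868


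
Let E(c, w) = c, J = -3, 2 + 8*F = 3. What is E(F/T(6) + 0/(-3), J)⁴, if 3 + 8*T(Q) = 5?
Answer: 1/16 ≈ 0.062500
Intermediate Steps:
F = ⅛ (F = -¼ + (⅛)*3 = -¼ + 3/8 = ⅛ ≈ 0.12500)
T(Q) = ¼ (T(Q) = -3/8 + (⅛)*5 = -3/8 + 5/8 = ¼)
E(F/T(6) + 0/(-3), J)⁴ = (1/(8*(¼)) + 0/(-3))⁴ = ((⅛)*4 + 0*(-⅓))⁴ = (½ + 0)⁴ = (½)⁴ = 1/16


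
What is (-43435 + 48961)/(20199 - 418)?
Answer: 5526/19781 ≈ 0.27936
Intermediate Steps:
(-43435 + 48961)/(20199 - 418) = 5526/19781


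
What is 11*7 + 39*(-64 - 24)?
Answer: -3355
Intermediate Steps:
11*7 + 39*(-64 - 24) = 77 + 39*(-88) = 77 - 3432 = -3355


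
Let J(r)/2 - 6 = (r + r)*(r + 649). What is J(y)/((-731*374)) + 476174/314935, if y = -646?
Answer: 1542101296/1001178365 ≈ 1.5403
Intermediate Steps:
J(r) = 12 + 4*r*(649 + r) (J(r) = 12 + 2*((r + r)*(r + 649)) = 12 + 2*((2*r)*(649 + r)) = 12 + 2*(2*r*(649 + r)) = 12 + 4*r*(649 + r))
J(y)/((-731*374)) + 476174/314935 = (12 + 4*(-646)² + 2596*(-646))/((-731*374)) + 476174/314935 = (12 + 4*417316 - 1677016)/(-273394) + 476174*(1/314935) = (12 + 1669264 - 1677016)*(-1/273394) + 476174/314935 = -7740*(-1/273394) + 476174/314935 = 90/3179 + 476174/314935 = 1542101296/1001178365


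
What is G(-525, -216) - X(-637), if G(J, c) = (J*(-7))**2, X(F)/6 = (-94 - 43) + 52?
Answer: 13506135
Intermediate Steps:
X(F) = -510 (X(F) = 6*((-94 - 43) + 52) = 6*(-137 + 52) = 6*(-85) = -510)
G(J, c) = 49*J**2 (G(J, c) = (-7*J)**2 = 49*J**2)
G(-525, -216) - X(-637) = 49*(-525)**2 - 1*(-510) = 49*275625 + 510 = 13505625 + 510 = 13506135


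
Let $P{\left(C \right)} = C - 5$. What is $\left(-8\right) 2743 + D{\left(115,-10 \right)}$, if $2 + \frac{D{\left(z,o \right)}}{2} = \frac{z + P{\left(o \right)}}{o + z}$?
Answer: $- \frac{460868}{21} \approx -21946.0$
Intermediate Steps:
$P{\left(C \right)} = -5 + C$
$D{\left(z,o \right)} = -4 + \frac{2 \left(-5 + o + z\right)}{o + z}$ ($D{\left(z,o \right)} = -4 + 2 \frac{z + \left(-5 + o\right)}{o + z} = -4 + 2 \frac{-5 + o + z}{o + z} = -4 + \frac{2 \left(-5 + o + z\right)}{o + z}$)
$\left(-8\right) 2743 + D{\left(115,-10 \right)} = \left(-8\right) 2743 + \frac{2 \left(-5 - -10 - 115\right)}{-10 + 115} = -21944 + \frac{2 \left(-5 + 10 - 115\right)}{105} = -21944 + 2 \cdot \frac{1}{105} \left(-110\right) = -21944 - \frac{44}{21} = - \frac{460868}{21}$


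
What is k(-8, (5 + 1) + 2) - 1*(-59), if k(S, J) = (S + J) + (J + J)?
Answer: 75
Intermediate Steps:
k(S, J) = S + 3*J (k(S, J) = (J + S) + 2*J = S + 3*J)
k(-8, (5 + 1) + 2) - 1*(-59) = (-8 + 3*((5 + 1) + 2)) - 1*(-59) = (-8 + 3*(6 + 2)) + 59 = (-8 + 3*8) + 59 = (-8 + 24) + 59 = 16 + 59 = 75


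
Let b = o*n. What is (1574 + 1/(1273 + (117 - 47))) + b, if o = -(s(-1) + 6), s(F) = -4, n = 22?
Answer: 2054791/1343 ≈ 1530.0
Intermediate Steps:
o = -2 (o = -(-4 + 6) = -1*2 = -2)
b = -44 (b = -2*22 = -44)
(1574 + 1/(1273 + (117 - 47))) + b = (1574 + 1/(1273 + (117 - 47))) - 44 = (1574 + 1/(1273 + 70)) - 44 = (1574 + 1/1343) - 44 = 2113883/1343 - 44 = 2054791/1343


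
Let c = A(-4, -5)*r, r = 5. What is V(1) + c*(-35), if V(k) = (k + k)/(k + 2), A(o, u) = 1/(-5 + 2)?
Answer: 59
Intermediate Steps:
A(o, u) = -⅓ (A(o, u) = 1/(-3) = -⅓)
V(k) = 2*k/(2 + k) (V(k) = (2*k)/(2 + k) = 2*k/(2 + k))
c = -5/3 (c = -⅓*5 = -5/3 ≈ -1.6667)
V(1) + c*(-35) = 2*1/(2 + 1) - 5/3*(-35) = 2*1/3 + 175/3 = 2*1*(⅓) + 175/3 = ⅔ + 175/3 = 59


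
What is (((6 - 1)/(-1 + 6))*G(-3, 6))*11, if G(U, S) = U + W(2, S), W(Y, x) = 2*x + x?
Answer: 165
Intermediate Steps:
W(Y, x) = 3*x
G(U, S) = U + 3*S
(((6 - 1)/(-1 + 6))*G(-3, 6))*11 = (((6 - 1)/(-1 + 6))*(-3 + 3*6))*11 = ((5/5)*(-3 + 18))*11 = ((5*(⅕))*15)*11 = (1*15)*11 = 15*11 = 165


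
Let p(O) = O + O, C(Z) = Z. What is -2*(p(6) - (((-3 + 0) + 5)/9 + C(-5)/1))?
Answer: -302/9 ≈ -33.556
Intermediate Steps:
p(O) = 2*O
-2*(p(6) - (((-3 + 0) + 5)/9 + C(-5)/1)) = -2*(2*6 - (((-3 + 0) + 5)/9 - 5/1)) = -2*(12 - ((-3 + 5)*(⅑) - 5*1)) = -2*(12 - (2*(⅑) - 5)) = -2*(12 - (2/9 - 5)) = -2*(12 - 1*(-43/9)) = -2*(12 + 43/9) = -2*151/9 = -302/9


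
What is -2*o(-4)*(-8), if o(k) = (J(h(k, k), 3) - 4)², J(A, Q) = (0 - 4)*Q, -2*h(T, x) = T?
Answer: 4096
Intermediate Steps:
h(T, x) = -T/2
J(A, Q) = -4*Q
o(k) = 256 (o(k) = (-4*3 - 4)² = (-12 - 4)² = (-16)² = 256)
-2*o(-4)*(-8) = -2*256*(-8) = -512*(-8) = 4096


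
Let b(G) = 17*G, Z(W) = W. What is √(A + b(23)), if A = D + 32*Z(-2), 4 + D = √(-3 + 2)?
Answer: √(323 + I) ≈ 17.972 + 0.0278*I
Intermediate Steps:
D = -4 + I (D = -4 + √(-3 + 2) = -4 + √(-1) = -4 + I ≈ -4.0 + 1.0*I)
A = -68 + I (A = (-4 + I) + 32*(-2) = (-4 + I) - 64 = -68 + I ≈ -68.0 + 1.0*I)
√(A + b(23)) = √((-68 + I) + 17*23) = √((-68 + I) + 391) = √(323 + I)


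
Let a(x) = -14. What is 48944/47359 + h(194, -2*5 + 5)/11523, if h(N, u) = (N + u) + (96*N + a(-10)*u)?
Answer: 63402683/23726859 ≈ 2.6722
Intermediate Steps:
h(N, u) = -13*u + 97*N (h(N, u) = (N + u) + (96*N - 14*u) = (N + u) + (-14*u + 96*N) = -13*u + 97*N)
48944/47359 + h(194, -2*5 + 5)/11523 = 48944/47359 + (-13*(-2*5 + 5) + 97*194)/11523 = 48944*(1/47359) + (-13*(-10 + 5) + 18818)*(1/11523) = 48944/47359 + (-13*(-5) + 18818)*(1/11523) = 48944/47359 + (65 + 18818)*(1/11523) = 48944/47359 + 18883*(1/11523) = 48944/47359 + 821/501 = 63402683/23726859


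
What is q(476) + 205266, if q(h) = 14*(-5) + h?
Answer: 205672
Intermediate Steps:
q(h) = -70 + h
q(476) + 205266 = (-70 + 476) + 205266 = 406 + 205266 = 205672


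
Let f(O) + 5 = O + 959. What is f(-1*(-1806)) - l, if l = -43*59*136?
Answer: 347792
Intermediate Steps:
f(O) = 954 + O (f(O) = -5 + (O + 959) = -5 + (959 + O) = 954 + O)
l = -345032 (l = -2537*136 = -345032)
f(-1*(-1806)) - l = (954 - 1*(-1806)) - 1*(-345032) = (954 + 1806) + 345032 = 2760 + 345032 = 347792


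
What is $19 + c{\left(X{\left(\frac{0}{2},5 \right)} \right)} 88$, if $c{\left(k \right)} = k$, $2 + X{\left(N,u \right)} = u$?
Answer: $283$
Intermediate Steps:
$X{\left(N,u \right)} = -2 + u$
$19 + c{\left(X{\left(\frac{0}{2},5 \right)} \right)} 88 = 19 + \left(-2 + 5\right) 88 = 19 + 3 \cdot 88 = 19 + 264 = 283$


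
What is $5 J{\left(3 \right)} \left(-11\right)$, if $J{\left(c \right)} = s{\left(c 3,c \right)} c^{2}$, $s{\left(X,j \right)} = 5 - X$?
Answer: $1980$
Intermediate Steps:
$J{\left(c \right)} = c^{2} \left(5 - 3 c\right)$ ($J{\left(c \right)} = \left(5 - c 3\right) c^{2} = \left(5 - 3 c\right) c^{2} = c^{2} \left(5 - 3 c\right)$)
$5 J{\left(3 \right)} \left(-11\right) = 5 \cdot 3^{2} \left(5 - 9\right) \left(-11\right) = 5 \cdot 9 \left(5 - 9\right) \left(-11\right) = 5 \cdot 9 \left(-4\right) \left(-11\right) = 5 \left(-36\right) \left(-11\right) = \left(-180\right) \left(-11\right) = 1980$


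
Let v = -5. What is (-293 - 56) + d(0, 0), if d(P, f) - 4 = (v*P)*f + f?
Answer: -345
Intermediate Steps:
d(P, f) = 4 + f - 5*P*f (d(P, f) = 4 + ((-5*P)*f + f) = 4 + (-5*P*f + f) = 4 + (f - 5*P*f) = 4 + f - 5*P*f)
(-293 - 56) + d(0, 0) = (-293 - 56) + (4 + 0 - 5*0*0) = -349 + (4 + 0 + 0) = -349 + 4 = -345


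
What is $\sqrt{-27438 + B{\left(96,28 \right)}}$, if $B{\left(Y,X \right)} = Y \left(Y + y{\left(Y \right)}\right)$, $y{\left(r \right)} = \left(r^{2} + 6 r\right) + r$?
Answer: $\sqrt{931026} \approx 964.9$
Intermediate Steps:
$y{\left(r \right)} = r^{2} + 7 r$
$B{\left(Y,X \right)} = Y \left(Y + Y \left(7 + Y\right)\right)$
$\sqrt{-27438 + B{\left(96,28 \right)}} = \sqrt{-27438 + 96^{2} \left(8 + 96\right)} = \sqrt{-27438 + 9216 \cdot 104} = \sqrt{-27438 + 958464} = \sqrt{931026}$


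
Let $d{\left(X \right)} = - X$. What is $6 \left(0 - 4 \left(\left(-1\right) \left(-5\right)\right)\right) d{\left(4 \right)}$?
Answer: $480$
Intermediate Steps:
$6 \left(0 - 4 \left(\left(-1\right) \left(-5\right)\right)\right) d{\left(4 \right)} = 6 \left(0 - 4 \left(\left(-1\right) \left(-5\right)\right)\right) \left(\left(-1\right) 4\right) = 6 \left(0 - 20\right) \left(-4\right) = 6 \left(-20\right) \left(-4\right) = \left(-120\right) \left(-4\right) = 480$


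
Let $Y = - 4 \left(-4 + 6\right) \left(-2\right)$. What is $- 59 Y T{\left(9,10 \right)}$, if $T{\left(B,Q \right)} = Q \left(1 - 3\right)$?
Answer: $18880$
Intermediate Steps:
$Y = 16$ ($Y = \left(-4\right) 2 \left(-2\right) = \left(-8\right) \left(-2\right) = 16$)
$T{\left(B,Q \right)} = - 2 Q$ ($T{\left(B,Q \right)} = Q \left(-2\right) = - 2 Q$)
$- 59 Y T{\left(9,10 \right)} = \left(-59\right) 16 \left(\left(-2\right) 10\right) = \left(-944\right) \left(-20\right) = 18880$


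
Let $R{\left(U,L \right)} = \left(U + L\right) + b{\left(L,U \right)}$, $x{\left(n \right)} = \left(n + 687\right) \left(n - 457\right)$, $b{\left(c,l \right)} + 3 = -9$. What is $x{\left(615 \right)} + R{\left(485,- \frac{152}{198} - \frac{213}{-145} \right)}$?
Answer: $\frac{2959853162}{14355} \approx 2.0619 \cdot 10^{5}$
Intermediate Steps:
$b{\left(c,l \right)} = -12$ ($b{\left(c,l \right)} = -3 - 9 = -12$)
$x{\left(n \right)} = \left(-457 + n\right) \left(687 + n\right)$ ($x{\left(n \right)} = \left(687 + n\right) \left(-457 + n\right) = \left(-457 + n\right) \left(687 + n\right)$)
$R{\left(U,L \right)} = -12 + L + U$ ($R{\left(U,L \right)} = \left(U + L\right) - 12 = \left(L + U\right) - 12 = -12 + L + U$)
$x{\left(615 \right)} + R{\left(485,- \frac{152}{198} - \frac{213}{-145} \right)} = \left(-313959 + 615^{2} + 230 \cdot 615\right) - - \frac{6799982}{14355} = \left(-313959 + 378225 + 141450\right) - - \frac{6799982}{14355} = 205716 + \left(-12 + \left(- \frac{76}{99} + \frac{213}{145}\right) + 485\right) = 205716 + \left(-12 + \frac{10067}{14355} + 485\right) = 205716 + \frac{6799982}{14355} = \frac{2959853162}{14355}$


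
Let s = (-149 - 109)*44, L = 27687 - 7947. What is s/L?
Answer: -946/1645 ≈ -0.57508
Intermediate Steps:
L = 19740
s = -11352 (s = -258*44 = -11352)
s/L = -11352/19740 = -11352*1/19740 = -946/1645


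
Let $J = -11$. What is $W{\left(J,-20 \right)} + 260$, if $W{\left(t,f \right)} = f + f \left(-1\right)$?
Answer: $260$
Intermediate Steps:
$W{\left(t,f \right)} = 0$ ($W{\left(t,f \right)} = f - f = 0$)
$W{\left(J,-20 \right)} + 260 = 0 + 260 = 260$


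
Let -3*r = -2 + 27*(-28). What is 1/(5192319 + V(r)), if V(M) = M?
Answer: 3/15577715 ≈ 1.9258e-7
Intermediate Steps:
r = 758/3 (r = -(-2 + 27*(-28))/3 = -(-2 - 756)/3 = -⅓*(-758) = 758/3 ≈ 252.67)
1/(5192319 + V(r)) = 1/(5192319 + 758/3) = 1/(15577715/3) = 3/15577715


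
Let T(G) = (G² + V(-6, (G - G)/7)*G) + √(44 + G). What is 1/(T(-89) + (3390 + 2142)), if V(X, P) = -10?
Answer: 4781/68573898 - I*√5/68573898 ≈ 6.972e-5 - 3.2608e-8*I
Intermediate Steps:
T(G) = G² + √(44 + G) - 10*G (T(G) = (G² - 10*G) + √(44 + G) = G² + √(44 + G) - 10*G)
1/(T(-89) + (3390 + 2142)) = 1/(((-89)² + √(44 - 89) - 10*(-89)) + (3390 + 2142)) = 1/((7921 + √(-45) + 890) + 5532) = 1/((7921 + 3*I*√5 + 890) + 5532) = 1/((8811 + 3*I*√5) + 5532) = 1/(14343 + 3*I*√5)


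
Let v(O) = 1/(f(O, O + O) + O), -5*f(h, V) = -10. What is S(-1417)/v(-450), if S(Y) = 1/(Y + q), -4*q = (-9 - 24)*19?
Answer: 1792/5041 ≈ 0.35548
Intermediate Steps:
q = 627/4 (q = -(-9 - 24)*19/4 = -(-33)*19/4 = -¼*(-627) = 627/4 ≈ 156.75)
f(h, V) = 2 (f(h, V) = -⅕*(-10) = 2)
S(Y) = 1/(627/4 + Y) (S(Y) = 1/(Y + 627/4) = 1/(627/4 + Y))
v(O) = 1/(2 + O)
S(-1417)/v(-450) = (4/(627 + 4*(-1417)))/(1/(2 - 450)) = (4/(627 - 5668))/(1/(-448)) = (4/(-5041))/(-1/448) = (4*(-1/5041))*(-448) = -4/5041*(-448) = 1792/5041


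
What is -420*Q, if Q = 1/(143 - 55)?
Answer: -105/22 ≈ -4.7727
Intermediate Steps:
Q = 1/88 ≈ 0.011364
-420*Q = -420*1/88 = -105/22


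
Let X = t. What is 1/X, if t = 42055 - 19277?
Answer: 1/22778 ≈ 4.3902e-5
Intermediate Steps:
t = 22778
X = 22778
1/X = 1/22778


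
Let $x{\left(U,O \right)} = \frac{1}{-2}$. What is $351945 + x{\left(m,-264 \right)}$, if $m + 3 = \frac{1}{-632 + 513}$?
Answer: $\frac{703889}{2} \approx 3.5194 \cdot 10^{5}$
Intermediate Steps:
$m = - \frac{358}{119}$ ($m = -3 + \frac{1}{-632 + 513} = -3 + \frac{1}{-119} = -3 - \frac{1}{119} = - \frac{358}{119} \approx -3.0084$)
$x{\left(U,O \right)} = - \frac{1}{2}$
$351945 + x{\left(m,-264 \right)} = 351945 - \frac{1}{2} = \frac{703889}{2}$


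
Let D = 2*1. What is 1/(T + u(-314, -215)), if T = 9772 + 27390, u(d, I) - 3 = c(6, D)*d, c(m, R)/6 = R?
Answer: 1/33397 ≈ 2.9943e-5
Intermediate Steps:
D = 2
c(m, R) = 6*R
u(d, I) = 3 + 12*d (u(d, I) = 3 + (6*2)*d = 3 + 12*d)
T = 37162
1/(T + u(-314, -215)) = 1/(37162 + (3 + 12*(-314))) = 1/(37162 + (3 - 3768)) = 1/(37162 - 3765) = 1/33397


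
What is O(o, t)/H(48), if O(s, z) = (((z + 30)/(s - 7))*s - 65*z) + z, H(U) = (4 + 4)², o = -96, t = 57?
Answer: -11481/206 ≈ -55.733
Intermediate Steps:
H(U) = 64 (H(U) = 8² = 64)
O(s, z) = -64*z + s*(30 + z)/(-7 + s) (O(s, z) = (((30 + z)/(-7 + s))*s - 65*z) + z = (s*(30 + z)/(-7 + s) - 65*z) + z = (-65*z + s*(30 + z)/(-7 + s)) + z = -64*z + s*(30 + z)/(-7 + s))
O(o, t)/H(48) = ((30*(-96) + 448*57 - 63*(-96)*57)/(-7 - 96))/64 = ((-2880 + 25536 + 344736)/(-103))*(1/64) = -1/103*367392*(1/64) = -367392/103*1/64 = -11481/206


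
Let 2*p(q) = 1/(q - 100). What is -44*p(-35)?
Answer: 22/135 ≈ 0.16296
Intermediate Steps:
p(q) = 1/(2*(-100 + q)) (p(q) = 1/(2*(q - 100)) = 1/(2*(-100 + q)))
-44*p(-35) = -22/(-100 - 35) = -22/(-135) = -22*(-1)/135 = -44*(-1/270) = 22/135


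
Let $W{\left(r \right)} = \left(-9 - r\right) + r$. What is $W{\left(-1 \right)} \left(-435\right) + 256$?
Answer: $4171$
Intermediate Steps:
$W{\left(r \right)} = -9$
$W{\left(-1 \right)} \left(-435\right) + 256 = \left(-9\right) \left(-435\right) + 256 = 3915 + 256 = 4171$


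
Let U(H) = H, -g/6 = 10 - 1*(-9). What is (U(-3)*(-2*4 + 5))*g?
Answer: -1026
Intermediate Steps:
g = -114 (g = -6*(10 - 1*(-9)) = -6*(10 + 9) = -6*19 = -114)
(U(-3)*(-2*4 + 5))*g = -3*(-2*4 + 5)*(-114) = -3*(-8 + 5)*(-114) = -3*(-3)*(-114) = 9*(-114) = -1026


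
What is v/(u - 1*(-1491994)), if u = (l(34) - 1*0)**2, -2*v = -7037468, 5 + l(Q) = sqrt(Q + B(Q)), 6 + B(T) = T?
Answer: 5250236145454/2226305704361 + 35187340*sqrt(62)/2226305704361 ≈ 2.3584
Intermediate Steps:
B(T) = -6 + T
l(Q) = -5 + sqrt(-6 + 2*Q) (l(Q) = -5 + sqrt(Q + (-6 + Q)) = -5 + sqrt(-6 + 2*Q))
v = 3518734 (v = -1/2*(-7037468) = 3518734)
u = (-5 + sqrt(62))**2 (u = ((-5 + sqrt(-6 + 2*34)) - 1*0)**2 = ((-5 + sqrt(-6 + 68)) + 0)**2 = ((-5 + sqrt(62)) + 0)**2 = (-5 + sqrt(62))**2 ≈ 8.2599)
v/(u - 1*(-1491994)) = 3518734/((5 - sqrt(62))**2 - 1*(-1491994)) = 3518734/((5 - sqrt(62))**2 + 1491994) = 3518734/(1491994 + (5 - sqrt(62))**2)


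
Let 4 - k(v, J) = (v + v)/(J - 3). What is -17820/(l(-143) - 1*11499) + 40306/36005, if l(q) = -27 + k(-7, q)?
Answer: 8971040542/3364919285 ≈ 2.6660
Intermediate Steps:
k(v, J) = 4 - 2*v/(-3 + J) (k(v, J) = 4 - (v + v)/(J - 3) = 4 - 2*v/(-3 + J))
l(q) = -27 + 2*(1 + 2*q)/(-3 + q) (l(q) = -27 + 2*(-6 - 1*(-7) + 2*q)/(-3 + q) = -27 + 2*(-6 + 7 + 2*q)/(-3 + q) = -27 + 2*(1 + 2*q)/(-3 + q))
-17820/(l(-143) - 1*11499) + 40306/36005 = -17820/((83 - 23*(-143))/(-3 - 143) - 1*11499) + 40306/36005 = -17820/((83 + 3289)/(-146) - 11499) + 40306*(1/36005) = -17820/(-1/146*3372 - 11499) + 40306/36005 = -17820/(-1686/73 - 11499) + 40306/36005 = -17820/(-841113/73) + 40306/36005 = -17820*(-73/841113) + 40306/36005 = 144540/93457 + 40306/36005 = 8971040542/3364919285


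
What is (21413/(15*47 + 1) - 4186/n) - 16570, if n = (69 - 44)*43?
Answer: -12555737841/758950 ≈ -16544.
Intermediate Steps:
n = 1075 (n = 25*43 = 1075)
(21413/(15*47 + 1) - 4186/n) - 16570 = (21413/(15*47 + 1) - 4186/1075) - 16570 = (21413/(705 + 1) - 4186*1/1075) - 16570 = (21413/706 - 4186/1075) - 16570 = 20063659/758950 - 16570 = -12555737841/758950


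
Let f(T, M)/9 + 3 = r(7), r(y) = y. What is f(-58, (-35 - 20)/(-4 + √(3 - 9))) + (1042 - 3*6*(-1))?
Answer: 1096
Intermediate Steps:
f(T, M) = 36 (f(T, M) = -27 + 9*7 = -27 + 63 = 36)
f(-58, (-35 - 20)/(-4 + √(3 - 9))) + (1042 - 3*6*(-1)) = 36 + (1042 - 3*6*(-1)) = 36 + (1042 - 18*(-1)) = 36 + (1042 + 18) = 36 + 1060 = 1096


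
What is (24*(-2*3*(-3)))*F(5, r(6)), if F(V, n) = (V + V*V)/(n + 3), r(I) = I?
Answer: 1440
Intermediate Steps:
F(V, n) = (V + V²)/(3 + n)
(24*(-2*3*(-3)))*F(5, r(6)) = (24*(-2*3*(-3)))*(5*(1 + 5)/(3 + 6)) = (24*(-6*(-3)))*(5*6/9) = (24*18)*(5*(⅑)*6) = 432*(10/3) = 1440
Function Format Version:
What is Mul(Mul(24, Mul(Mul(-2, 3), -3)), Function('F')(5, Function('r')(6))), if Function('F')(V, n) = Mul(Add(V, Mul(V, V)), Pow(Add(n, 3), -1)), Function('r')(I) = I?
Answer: 1440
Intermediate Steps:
Function('F')(V, n) = Mul(Pow(Add(3, n), -1), Add(V, Pow(V, 2))) (Function('F')(V, n) = Mul(Add(V, Pow(V, 2)), Pow(Add(3, n), -1)) = Mul(Pow(Add(3, n), -1), Add(V, Pow(V, 2))))
Mul(Mul(24, Mul(Mul(-2, 3), -3)), Function('F')(5, Function('r')(6))) = Mul(Mul(24, Mul(Mul(-2, 3), -3)), Mul(5, Pow(Add(3, 6), -1), Add(1, 5))) = Mul(Mul(24, Mul(-6, -3)), Mul(5, Pow(9, -1), 6)) = Mul(Mul(24, 18), Mul(5, Rational(1, 9), 6)) = Mul(432, Rational(10, 3)) = 1440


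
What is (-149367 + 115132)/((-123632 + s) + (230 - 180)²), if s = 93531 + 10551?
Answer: 6847/3410 ≈ 2.0079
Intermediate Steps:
s = 104082
(-149367 + 115132)/((-123632 + s) + (230 - 180)²) = (-149367 + 115132)/((-123632 + 104082) + (230 - 180)²) = -34235/(-19550 + 50²) = -34235/(-19550 + 2500) = -34235/(-17050) = -34235*(-1/17050) = 6847/3410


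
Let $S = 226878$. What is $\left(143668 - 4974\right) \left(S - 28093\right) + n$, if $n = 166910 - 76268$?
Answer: $27570377432$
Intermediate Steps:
$n = 90642$ ($n = 166910 - 76268 = 90642$)
$\left(143668 - 4974\right) \left(S - 28093\right) + n = \left(143668 - 4974\right) \left(226878 - 28093\right) + 90642 = 138694 \cdot 198785 + 90642 = 27570286790 + 90642 = 27570377432$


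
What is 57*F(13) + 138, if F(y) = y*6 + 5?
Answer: 4869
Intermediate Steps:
F(y) = 5 + 6*y (F(y) = 6*y + 5 = 5 + 6*y)
57*F(13) + 138 = 57*(5 + 6*13) + 138 = 57*(5 + 78) + 138 = 57*83 + 138 = 4731 + 138 = 4869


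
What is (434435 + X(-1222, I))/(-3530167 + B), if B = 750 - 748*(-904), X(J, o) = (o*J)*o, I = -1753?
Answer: 3754782563/2853225 ≈ 1316.0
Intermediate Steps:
X(J, o) = J*o² (X(J, o) = (J*o)*o = J*o²)
B = 676942 (B = 750 + 676192 = 676942)
(434435 + X(-1222, I))/(-3530167 + B) = (434435 - 1222*(-1753)²)/(-3530167 + 676942) = (434435 - 1222*3073009)/(-2853225) = (434435 - 3755216998)*(-1/2853225) = -3754782563*(-1/2853225) = 3754782563/2853225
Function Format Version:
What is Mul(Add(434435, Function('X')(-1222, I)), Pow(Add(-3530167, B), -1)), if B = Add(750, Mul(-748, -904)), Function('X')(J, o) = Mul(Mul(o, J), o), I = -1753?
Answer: Rational(3754782563, 2853225) ≈ 1316.0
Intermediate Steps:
Function('X')(J, o) = Mul(J, Pow(o, 2)) (Function('X')(J, o) = Mul(Mul(J, o), o) = Mul(J, Pow(o, 2)))
B = 676942 (B = Add(750, 676192) = 676942)
Mul(Add(434435, Function('X')(-1222, I)), Pow(Add(-3530167, B), -1)) = Mul(Add(434435, Mul(-1222, Pow(-1753, 2))), Pow(Add(-3530167, 676942), -1)) = Mul(Add(434435, Mul(-1222, 3073009)), Pow(-2853225, -1)) = Mul(Add(434435, -3755216998), Rational(-1, 2853225)) = Mul(-3754782563, Rational(-1, 2853225)) = Rational(3754782563, 2853225)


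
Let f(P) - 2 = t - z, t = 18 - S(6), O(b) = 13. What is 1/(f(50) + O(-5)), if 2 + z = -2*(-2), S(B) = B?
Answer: 1/25 ≈ 0.040000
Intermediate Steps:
t = 12 (t = 18 - 1*6 = 18 - 6 = 12)
z = 2 (z = -2 - 2*(-2) = -2 + 4 = 2)
f(P) = 12 (f(P) = 2 + (12 - 1*2) = 2 + (12 - 2) = 2 + 10 = 12)
1/(f(50) + O(-5)) = 1/(12 + 13) = 1/25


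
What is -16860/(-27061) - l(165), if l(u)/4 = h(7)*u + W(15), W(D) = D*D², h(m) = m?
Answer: -490328460/27061 ≈ -18119.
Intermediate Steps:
W(D) = D³
l(u) = 13500 + 28*u (l(u) = 4*(7*u + 15³) = 4*(7*u + 3375) = 4*(3375 + 7*u) = 13500 + 28*u)
-16860/(-27061) - l(165) = -16860/(-27061) - (13500 + 28*165) = -16860*(-1/27061) - (13500 + 4620) = 16860/27061 - 1*18120 = 16860/27061 - 18120 = -490328460/27061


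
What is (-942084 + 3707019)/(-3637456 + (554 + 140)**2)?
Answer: -184329/210388 ≈ -0.87614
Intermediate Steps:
(-942084 + 3707019)/(-3637456 + (554 + 140)**2) = 2764935/(-3637456 + 694**2) = 2764935/(-3637456 + 481636) = 2764935/(-3155820) = 2764935*(-1/3155820) = -184329/210388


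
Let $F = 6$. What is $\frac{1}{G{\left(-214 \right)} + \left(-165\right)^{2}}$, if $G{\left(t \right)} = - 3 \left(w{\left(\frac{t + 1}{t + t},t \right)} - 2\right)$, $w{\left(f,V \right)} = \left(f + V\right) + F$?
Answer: $\frac{428}{11921301} \approx 3.5902 \cdot 10^{-5}$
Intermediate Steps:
$w{\left(f,V \right)} = 6 + V + f$ ($w{\left(f,V \right)} = \left(f + V\right) + 6 = \left(V + f\right) + 6 = 6 + V + f$)
$G{\left(t \right)} = -12 - 3 t - \frac{3 \left(1 + t\right)}{2 t}$ ($G{\left(t \right)} = - 3 \left(\left(6 + t + \frac{t + 1}{t + t}\right) - 2\right) = - 3 \left(\left(6 + t + \frac{1 + t}{2 t}\right) - 2\right) = - 3 \left(4 + t + \frac{1 + t}{2 t}\right) = -12 - 3 t - \frac{3 \left(1 + t\right)}{2 t}$)
$\frac{1}{G{\left(-214 \right)} + \left(-165\right)^{2}} = \frac{1}{\left(- \frac{27}{2} - -642 - \frac{3}{2 \left(-214\right)}\right) + \left(-165\right)^{2}} = \frac{1}{\left(- \frac{27}{2} + 642 - - \frac{3}{428}\right) + 27225} = \frac{1}{\left(- \frac{27}{2} + 642 + \frac{3}{428}\right) + 27225} = \frac{1}{\frac{269001}{428} + 27225} = \frac{1}{\frac{11921301}{428}} = \frac{428}{11921301}$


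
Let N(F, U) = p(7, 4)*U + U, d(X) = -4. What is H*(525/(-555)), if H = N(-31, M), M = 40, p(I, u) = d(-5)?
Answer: 4200/37 ≈ 113.51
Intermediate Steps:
p(I, u) = -4
N(F, U) = -3*U (N(F, U) = -4*U + U = -3*U)
H = -120 (H = -3*40 = -120)
H*(525/(-555)) = -63000/(-555) = -63000*(-1)/555 = -120*(-35/37) = 4200/37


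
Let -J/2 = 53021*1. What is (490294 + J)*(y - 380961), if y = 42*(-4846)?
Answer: -224592604236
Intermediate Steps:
y = -203532
J = -106042 ≈ -1.0604e+5
(490294 + J)*(y - 380961) = (490294 - 106042)*(-203532 - 380961) = 384252*(-584493) = -224592604236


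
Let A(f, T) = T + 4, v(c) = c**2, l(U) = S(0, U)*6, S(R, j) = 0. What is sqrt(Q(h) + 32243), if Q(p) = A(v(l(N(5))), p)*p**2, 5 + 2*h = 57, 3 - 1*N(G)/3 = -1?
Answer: sqrt(52523) ≈ 229.18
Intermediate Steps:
N(G) = 12 (N(G) = 9 - 3*(-1) = 9 + 3 = 12)
h = 26 (h = -5/2 + (1/2)*57 = -5/2 + 57/2 = 26)
l(U) = 0 (l(U) = 0*6 = 0)
A(f, T) = 4 + T
Q(p) = p**2*(4 + p) (Q(p) = (4 + p)*p**2 = p**2*(4 + p))
sqrt(Q(h) + 32243) = sqrt(26**2*(4 + 26) + 32243) = sqrt(676*30 + 32243) = sqrt(20280 + 32243) = sqrt(52523)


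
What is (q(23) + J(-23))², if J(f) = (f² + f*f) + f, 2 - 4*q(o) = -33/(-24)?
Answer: 1097265625/1024 ≈ 1.0715e+6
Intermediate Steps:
q(o) = 5/32 (q(o) = ½ - (-33)/(4*(-24)) = ½ - (-33)*(-1)/(4*24) = ½ - ¼*11/8 = ½ - 11/32 = 5/32)
J(f) = f + 2*f² (J(f) = (f² + f²) + f = 2*f² + f = f + 2*f²)
(q(23) + J(-23))² = (5/32 - 23*(1 + 2*(-23)))² = (5/32 - 23*(1 - 46))² = (5/32 - 23*(-45))² = (5/32 + 1035)² = (33125/32)² = 1097265625/1024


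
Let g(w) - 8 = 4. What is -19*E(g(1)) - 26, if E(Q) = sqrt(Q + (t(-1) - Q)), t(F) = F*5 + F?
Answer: -26 - 19*I*sqrt(6) ≈ -26.0 - 46.54*I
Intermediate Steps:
t(F) = 6*F (t(F) = 5*F + F = 6*F)
g(w) = 12 (g(w) = 8 + 4 = 12)
E(Q) = I*sqrt(6) (E(Q) = sqrt(Q + (6*(-1) - Q)) = sqrt(Q + (-6 - Q)) = sqrt(-6) = I*sqrt(6))
-19*E(g(1)) - 26 = -19*I*sqrt(6) - 26 = -26 - 19*I*sqrt(6)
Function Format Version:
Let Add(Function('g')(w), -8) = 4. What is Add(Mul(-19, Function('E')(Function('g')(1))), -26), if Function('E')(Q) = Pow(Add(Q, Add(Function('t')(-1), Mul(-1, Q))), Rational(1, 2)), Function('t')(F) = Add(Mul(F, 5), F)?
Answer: Add(-26, Mul(-19, I, Pow(6, Rational(1, 2)))) ≈ Add(-26.000, Mul(-46.540, I))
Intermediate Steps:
Function('t')(F) = Mul(6, F) (Function('t')(F) = Add(Mul(5, F), F) = Mul(6, F))
Function('g')(w) = 12 (Function('g')(w) = Add(8, 4) = 12)
Function('E')(Q) = Mul(I, Pow(6, Rational(1, 2))) (Function('E')(Q) = Pow(Add(Q, Add(Mul(6, -1), Mul(-1, Q))), Rational(1, 2)) = Pow(Add(Q, Add(-6, Mul(-1, Q))), Rational(1, 2)) = Pow(-6, Rational(1, 2)) = Mul(I, Pow(6, Rational(1, 2))))
Add(Mul(-19, Function('E')(Function('g')(1))), -26) = Add(Mul(-19, Mul(I, Pow(6, Rational(1, 2)))), -26) = Add(Mul(-19, I, Pow(6, Rational(1, 2))), -26) = Add(-26, Mul(-19, I, Pow(6, Rational(1, 2))))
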